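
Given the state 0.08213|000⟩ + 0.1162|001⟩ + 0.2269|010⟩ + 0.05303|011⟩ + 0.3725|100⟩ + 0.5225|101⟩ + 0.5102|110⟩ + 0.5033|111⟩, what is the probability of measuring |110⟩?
0.2603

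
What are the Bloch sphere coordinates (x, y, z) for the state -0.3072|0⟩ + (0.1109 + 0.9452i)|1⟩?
(-0.06814, -0.5807, -0.8113)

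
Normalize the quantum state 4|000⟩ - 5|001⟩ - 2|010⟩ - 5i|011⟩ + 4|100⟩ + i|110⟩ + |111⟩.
0.4264|000⟩ - 0.533|001⟩ - 0.2132|010⟩ - 0.533i|011⟩ + 0.4264|100⟩ + 0.1066i|110⟩ + 0.1066|111⟩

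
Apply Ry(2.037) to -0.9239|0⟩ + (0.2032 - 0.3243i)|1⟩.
(-0.6577 + 0.2761i)|0⟩ + (-0.6799 - 0.1701i)|1⟩

Ry(2.037) = [[cos(θ/2), −sin(θ/2)], [sin(θ/2), cos(θ/2)]]; θ = 2.037, cos(θ/2) ≈ 0.524644, sin(θ/2) ≈ 0.851322.
With a = amp(|0⟩) = -0.9239 and b = amp(|1⟩) = (0.2032 - 0.3243i):
new amp(|0⟩) = (0.524644)·a + (-0.851322)·b = (-0.6577 + 0.2761i)
new amp(|1⟩) = (0.851322)·a + (0.524644)·b = (-0.6799 - 0.1701i)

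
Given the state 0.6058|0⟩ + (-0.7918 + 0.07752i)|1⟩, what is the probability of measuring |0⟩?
0.367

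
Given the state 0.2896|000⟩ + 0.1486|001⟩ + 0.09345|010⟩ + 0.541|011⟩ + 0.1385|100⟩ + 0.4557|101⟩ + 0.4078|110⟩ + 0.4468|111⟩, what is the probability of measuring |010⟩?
0.008733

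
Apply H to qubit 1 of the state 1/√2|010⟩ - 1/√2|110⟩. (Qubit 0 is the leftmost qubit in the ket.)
1/2|000⟩ - 1/2|010⟩ - 1/2|100⟩ + 1/2|110⟩

H on qubit 1 mixes each pair of kets that differ only in qubit 1: amplitudes (a, b) of (|…0…⟩, |…1…⟩) become ((a + b)/√2, (a − b)/√2). Kets absent from the input have amplitude 0.
(|000⟩, |010⟩): (a, b) = (0, 1/√2) → (1/2, -1/2)
(|100⟩, |110⟩): (a, b) = (0, -1/√2) → (-1/2, 1/2)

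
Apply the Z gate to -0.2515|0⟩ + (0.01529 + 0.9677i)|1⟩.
-0.2515|0⟩ + (-0.01529 - 0.9677i)|1⟩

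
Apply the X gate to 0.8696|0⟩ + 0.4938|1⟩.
0.4938|0⟩ + 0.8696|1⟩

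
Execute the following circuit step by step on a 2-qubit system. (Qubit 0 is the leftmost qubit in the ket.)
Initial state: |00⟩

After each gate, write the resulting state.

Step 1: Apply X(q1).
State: |01⟩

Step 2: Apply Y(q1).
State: -i|00⟩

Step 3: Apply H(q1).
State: -(1/√2)i|00⟩ - (1/√2)i|01⟩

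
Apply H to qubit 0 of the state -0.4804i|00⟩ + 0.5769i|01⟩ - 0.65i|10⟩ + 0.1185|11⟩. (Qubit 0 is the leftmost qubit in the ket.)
-0.7993i|00⟩ + (0.08379 + 0.4079i)|01⟩ + 0.1199i|10⟩ + (-0.08379 + 0.4079i)|11⟩

H on qubit 0 mixes each pair of kets that differ only in qubit 0: amplitudes (a, b) of (|…0…⟩, |…1…⟩) become ((a + b)/√2, (a − b)/√2). Kets absent from the input have amplitude 0.
(|00⟩, |10⟩): (a, b) = (-0.4804i, -0.65i) → (-0.7993i, 0.1199i)
(|01⟩, |11⟩): (a, b) = (0.5769i, 0.1185) → ((0.08379 + 0.4079i), (-0.08379 + 0.4079i))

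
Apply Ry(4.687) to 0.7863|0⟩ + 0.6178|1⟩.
-0.9913|0⟩ + 0.1317|1⟩

Ry(4.687) = [[cos(θ/2), −sin(θ/2)], [sin(θ/2), cos(θ/2)]]; θ = 4.687, cos(θ/2) ≈ -0.698074, sin(θ/2) ≈ 0.716026.
With a = amp(|0⟩) = 0.7863 and b = amp(|1⟩) = 0.6178:
new amp(|0⟩) = (-0.698074)·a + (-0.716026)·b = -0.9913
new amp(|1⟩) = (0.716026)·a + (-0.698074)·b = 0.1317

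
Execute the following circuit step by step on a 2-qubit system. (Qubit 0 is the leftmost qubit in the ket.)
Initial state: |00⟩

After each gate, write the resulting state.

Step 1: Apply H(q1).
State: 1/√2|00⟩ + 1/√2|01⟩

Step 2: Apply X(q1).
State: 1/√2|00⟩ + 1/√2|01⟩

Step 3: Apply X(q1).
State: 1/√2|00⟩ + 1/√2|01⟩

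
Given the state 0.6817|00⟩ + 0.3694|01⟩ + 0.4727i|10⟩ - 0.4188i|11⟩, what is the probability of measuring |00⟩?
0.4647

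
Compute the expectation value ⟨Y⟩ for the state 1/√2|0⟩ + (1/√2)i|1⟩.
1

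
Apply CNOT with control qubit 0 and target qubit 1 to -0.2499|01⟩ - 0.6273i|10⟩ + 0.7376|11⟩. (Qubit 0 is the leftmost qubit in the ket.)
-0.2499|01⟩ + 0.7376|10⟩ - 0.6273i|11⟩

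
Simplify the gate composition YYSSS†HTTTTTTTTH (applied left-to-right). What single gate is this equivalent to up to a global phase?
S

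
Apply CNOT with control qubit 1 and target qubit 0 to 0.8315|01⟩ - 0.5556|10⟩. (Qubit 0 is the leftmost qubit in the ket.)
-0.5556|10⟩ + 0.8315|11⟩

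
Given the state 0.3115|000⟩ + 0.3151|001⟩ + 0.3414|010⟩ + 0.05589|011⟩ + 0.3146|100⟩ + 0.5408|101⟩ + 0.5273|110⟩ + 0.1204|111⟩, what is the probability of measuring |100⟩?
0.09897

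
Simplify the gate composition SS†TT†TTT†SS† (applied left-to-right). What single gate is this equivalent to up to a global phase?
T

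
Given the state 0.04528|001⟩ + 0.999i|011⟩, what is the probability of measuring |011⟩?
0.998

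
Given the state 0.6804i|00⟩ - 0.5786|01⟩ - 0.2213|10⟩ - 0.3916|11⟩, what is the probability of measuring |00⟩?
0.4629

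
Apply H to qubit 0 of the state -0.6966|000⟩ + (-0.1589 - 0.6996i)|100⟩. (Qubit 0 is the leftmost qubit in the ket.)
(-0.6049 - 0.4947i)|000⟩ + (-0.3802 + 0.4947i)|100⟩

H on qubit 0 mixes each pair of kets that differ only in qubit 0: amplitudes (a, b) of (|…0…⟩, |…1…⟩) become ((a + b)/√2, (a − b)/√2). Kets absent from the input have amplitude 0.
(|000⟩, |100⟩): (a, b) = (-0.6966, (-0.1589 - 0.6996i)) → ((-0.6049 - 0.4947i), (-0.3802 + 0.4947i))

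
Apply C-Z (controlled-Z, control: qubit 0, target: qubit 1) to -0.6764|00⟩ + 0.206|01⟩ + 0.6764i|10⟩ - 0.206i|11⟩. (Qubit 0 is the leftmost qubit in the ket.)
-0.6764|00⟩ + 0.206|01⟩ + 0.6764i|10⟩ + 0.206i|11⟩

C-Z leaves the control-|0⟩ kets |00⟩, |01⟩ unchanged and applies Z to qubit 1 on the control-|1⟩ pair (|10⟩, |11⟩).
Z = [[1, 0], [0, -1]].
With a = amp(|10⟩) = 0.6764i and b = amp(|11⟩) = -0.206i:
new amp(|10⟩) = (1)·a = 0.6764i
new amp(|11⟩) = (-1)·b = 0.206i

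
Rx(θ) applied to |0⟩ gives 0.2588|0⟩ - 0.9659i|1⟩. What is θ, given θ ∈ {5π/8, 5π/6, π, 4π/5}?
5π/6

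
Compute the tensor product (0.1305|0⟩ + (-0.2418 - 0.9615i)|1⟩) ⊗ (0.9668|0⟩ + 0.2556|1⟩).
0.1262|00⟩ + 0.03336|01⟩ + (-0.2338 - 0.9296i)|10⟩ + (-0.0618 - 0.2458i)|11⟩

amp(|b₁b₂…⟩) = product of the factor amplitudes for bits b₁, b₂, …; only kets whose every factor amplitude is nonzero survive.
|00⟩: (0.1305)(0.9668) = 0.1262
|01⟩: (0.1305)(0.2556) = 0.03336
|10⟩: (-0.2418 - 0.9615i)(0.9668) = (-0.2338 - 0.9296i)
|11⟩: (-0.2418 - 0.9615i)(0.2556) = (-0.0618 - 0.2458i)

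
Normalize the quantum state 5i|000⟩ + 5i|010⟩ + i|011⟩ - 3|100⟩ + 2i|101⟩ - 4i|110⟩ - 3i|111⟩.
0.53i|000⟩ + 0.53i|010⟩ + 0.106i|011⟩ - 0.318|100⟩ + 0.212i|101⟩ - 0.424i|110⟩ - 0.318i|111⟩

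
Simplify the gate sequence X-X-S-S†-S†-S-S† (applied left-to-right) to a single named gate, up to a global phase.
S†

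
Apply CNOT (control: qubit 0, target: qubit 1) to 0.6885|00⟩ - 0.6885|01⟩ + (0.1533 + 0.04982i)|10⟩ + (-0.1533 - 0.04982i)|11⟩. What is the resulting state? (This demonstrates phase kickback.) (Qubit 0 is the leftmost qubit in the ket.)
0.6885|00⟩ - 0.6885|01⟩ + (-0.1533 - 0.04982i)|10⟩ + (0.1533 + 0.04982i)|11⟩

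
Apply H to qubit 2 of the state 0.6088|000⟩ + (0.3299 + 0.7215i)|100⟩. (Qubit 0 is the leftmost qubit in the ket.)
0.4305|000⟩ + 0.4305|001⟩ + (0.2333 + 0.5102i)|100⟩ + (0.2333 + 0.5102i)|101⟩

H on qubit 2 mixes each pair of kets that differ only in qubit 2: amplitudes (a, b) of (|…0…⟩, |…1…⟩) become ((a + b)/√2, (a − b)/√2). Kets absent from the input have amplitude 0.
(|000⟩, |001⟩): (a, b) = (0.6088, 0) → (0.4305, 0.4305)
(|100⟩, |101⟩): (a, b) = ((0.3299 + 0.7215i), 0) → ((0.2333 + 0.5102i), (0.2333 + 0.5102i))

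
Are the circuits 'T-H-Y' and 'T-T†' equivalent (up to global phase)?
No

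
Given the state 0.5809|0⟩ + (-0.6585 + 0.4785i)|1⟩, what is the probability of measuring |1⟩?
0.6626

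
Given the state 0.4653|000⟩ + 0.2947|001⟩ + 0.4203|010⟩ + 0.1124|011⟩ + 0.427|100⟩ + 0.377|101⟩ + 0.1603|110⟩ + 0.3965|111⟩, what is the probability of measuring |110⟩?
0.0257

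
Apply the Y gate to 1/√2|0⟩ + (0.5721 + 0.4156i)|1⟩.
(0.4156 - 0.5721i)|0⟩ + (1/√2)i|1⟩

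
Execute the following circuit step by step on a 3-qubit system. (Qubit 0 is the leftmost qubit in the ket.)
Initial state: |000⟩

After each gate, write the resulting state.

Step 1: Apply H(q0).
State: 1/√2|000⟩ + 1/√2|100⟩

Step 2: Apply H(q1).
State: 1/2|000⟩ + 1/2|010⟩ + 1/2|100⟩ + 1/2|110⟩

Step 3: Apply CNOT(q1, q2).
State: 1/2|000⟩ + 1/2|011⟩ + 1/2|100⟩ + 1/2|111⟩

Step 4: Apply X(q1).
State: 1/2|001⟩ + 1/2|010⟩ + 1/2|101⟩ + 1/2|110⟩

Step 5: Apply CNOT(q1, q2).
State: 1/2|001⟩ + 1/2|011⟩ + 1/2|101⟩ + 1/2|111⟩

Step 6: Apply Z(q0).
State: 1/2|001⟩ + 1/2|011⟩ - 1/2|101⟩ - 1/2|111⟩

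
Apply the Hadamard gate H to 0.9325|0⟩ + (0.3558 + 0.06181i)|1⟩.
(0.911 + 0.04371i)|0⟩ + (0.4078 - 0.04371i)|1⟩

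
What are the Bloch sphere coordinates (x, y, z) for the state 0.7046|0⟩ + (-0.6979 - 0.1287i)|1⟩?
(-0.9835, -0.1814, -0.007167)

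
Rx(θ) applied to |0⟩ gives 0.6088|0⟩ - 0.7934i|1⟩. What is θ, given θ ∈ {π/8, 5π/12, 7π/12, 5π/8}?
7π/12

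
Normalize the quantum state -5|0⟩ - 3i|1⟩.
-0.8575|0⟩ - 0.5145i|1⟩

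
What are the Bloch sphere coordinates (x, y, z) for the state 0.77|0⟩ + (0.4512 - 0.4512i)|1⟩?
(0.6948, -0.6948, 0.1857)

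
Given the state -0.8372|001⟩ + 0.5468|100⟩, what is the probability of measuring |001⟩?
0.7009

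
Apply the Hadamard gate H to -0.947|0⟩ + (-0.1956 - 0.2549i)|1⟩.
(-0.8079 - 0.1802i)|0⟩ + (-0.5313 + 0.1802i)|1⟩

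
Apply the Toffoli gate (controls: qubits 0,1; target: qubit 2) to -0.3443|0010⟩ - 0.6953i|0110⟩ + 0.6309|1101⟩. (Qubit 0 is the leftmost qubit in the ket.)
-0.3443|0010⟩ - 0.6953i|0110⟩ + 0.6309|1111⟩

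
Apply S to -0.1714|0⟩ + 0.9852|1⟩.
-0.1714|0⟩ + 0.9852i|1⟩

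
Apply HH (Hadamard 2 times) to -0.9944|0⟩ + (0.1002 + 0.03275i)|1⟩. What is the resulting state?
-0.9944|0⟩ + (0.1002 + 0.03275i)|1⟩

H² = I, so an even number of Hadamards cancels: H^2 = I and the state is unchanged.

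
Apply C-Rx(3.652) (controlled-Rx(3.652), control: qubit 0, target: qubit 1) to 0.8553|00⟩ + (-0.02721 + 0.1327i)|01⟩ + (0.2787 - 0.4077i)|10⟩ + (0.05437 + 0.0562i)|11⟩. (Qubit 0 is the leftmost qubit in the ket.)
0.8553|00⟩ + (-0.02721 + 0.1327i)|01⟩ + (-0.01598 + 0.05031i)|10⟩ + (-0.4082 - 0.2839i)|11⟩

C-Rx(3.652) leaves the control-|0⟩ kets |00⟩, |01⟩ unchanged and applies Rx(3.652) to qubit 1 on the control-|1⟩ pair (|10⟩, |11⟩).
Rx(3.652) = [[cos(θ/2), −i·sin(θ/2)], [−i·sin(θ/2), cos(θ/2)]]; θ = 3.652, cos(θ/2) ≈ -0.252442, sin(θ/2) ≈ 0.967612.
With a = amp(|10⟩) = (0.2787 - 0.4077i) and b = amp(|11⟩) = (0.05437 + 0.0562i):
new amp(|10⟩) = (-0.252442)·a + (-0.967612i)·b = (-0.01598 + 0.05031i)
new amp(|11⟩) = (-0.967612i)·a + (-0.252442)·b = (-0.4082 - 0.2839i)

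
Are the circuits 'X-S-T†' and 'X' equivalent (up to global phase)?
No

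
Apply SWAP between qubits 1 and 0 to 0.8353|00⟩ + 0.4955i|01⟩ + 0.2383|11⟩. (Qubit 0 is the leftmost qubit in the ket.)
0.8353|00⟩ + 0.4955i|10⟩ + 0.2383|11⟩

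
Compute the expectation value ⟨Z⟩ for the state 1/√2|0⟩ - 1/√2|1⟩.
0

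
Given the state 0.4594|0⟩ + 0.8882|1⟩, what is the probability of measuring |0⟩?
0.211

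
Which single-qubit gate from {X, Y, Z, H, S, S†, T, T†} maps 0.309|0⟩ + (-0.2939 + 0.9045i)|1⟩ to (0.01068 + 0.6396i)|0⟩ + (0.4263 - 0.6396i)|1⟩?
H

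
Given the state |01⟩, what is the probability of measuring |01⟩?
1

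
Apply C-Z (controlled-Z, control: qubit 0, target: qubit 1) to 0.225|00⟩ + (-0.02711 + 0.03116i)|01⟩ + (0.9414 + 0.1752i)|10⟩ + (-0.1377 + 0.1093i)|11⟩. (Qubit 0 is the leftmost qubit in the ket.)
0.225|00⟩ + (-0.02711 + 0.03116i)|01⟩ + (0.9414 + 0.1752i)|10⟩ + (0.1377 - 0.1093i)|11⟩

C-Z leaves the control-|0⟩ kets |00⟩, |01⟩ unchanged and applies Z to qubit 1 on the control-|1⟩ pair (|10⟩, |11⟩).
Z = [[1, 0], [0, -1]].
With a = amp(|10⟩) = (0.9414 + 0.1752i) and b = amp(|11⟩) = (-0.1377 + 0.1093i):
new amp(|10⟩) = (1)·a = (0.9414 + 0.1752i)
new amp(|11⟩) = (-1)·b = (0.1377 - 0.1093i)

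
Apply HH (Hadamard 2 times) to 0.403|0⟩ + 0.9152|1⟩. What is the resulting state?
0.403|0⟩ + 0.9152|1⟩

H² = I, so an even number of Hadamards cancels: H^2 = I and the state is unchanged.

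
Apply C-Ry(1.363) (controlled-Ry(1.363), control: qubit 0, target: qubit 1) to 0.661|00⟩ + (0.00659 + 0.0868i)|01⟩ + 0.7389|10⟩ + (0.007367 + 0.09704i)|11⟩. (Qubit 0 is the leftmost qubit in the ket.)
0.661|00⟩ + (0.00659 + 0.0868i)|01⟩ + (0.5692 - 0.06113i)|10⟩ + (0.4712 + 0.07536i)|11⟩

C-Ry(1.363) leaves the control-|0⟩ kets |00⟩, |01⟩ unchanged and applies Ry(1.363) to qubit 1 on the control-|1⟩ pair (|10⟩, |11⟩).
Ry(1.363) = [[cos(θ/2), −sin(θ/2)], [sin(θ/2), cos(θ/2)]]; θ = 1.363, cos(θ/2) ≈ 0.776629, sin(θ/2) ≈ 0.629959.
With a = amp(|10⟩) = 0.7389 and b = amp(|11⟩) = (0.007367 + 0.09704i):
new amp(|10⟩) = (0.776629)·a + (-0.629959)·b = (0.5692 - 0.06113i)
new amp(|11⟩) = (0.629959)·a + (0.776629)·b = (0.4712 + 0.07536i)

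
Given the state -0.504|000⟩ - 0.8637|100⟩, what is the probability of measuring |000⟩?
0.254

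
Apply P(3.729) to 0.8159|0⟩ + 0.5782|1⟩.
0.8159|0⟩ + (-0.4813 - 0.3204i)|1⟩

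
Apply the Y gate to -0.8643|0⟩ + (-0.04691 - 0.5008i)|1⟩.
(-0.5008 + 0.04691i)|0⟩ - 0.8643i|1⟩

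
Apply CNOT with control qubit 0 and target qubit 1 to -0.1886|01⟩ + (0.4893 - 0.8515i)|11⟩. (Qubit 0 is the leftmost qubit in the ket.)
-0.1886|01⟩ + (0.4893 - 0.8515i)|10⟩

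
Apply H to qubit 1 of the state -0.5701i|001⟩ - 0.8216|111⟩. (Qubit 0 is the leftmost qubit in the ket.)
-0.4031i|001⟩ - 0.4031i|011⟩ - 0.581|101⟩ + 0.581|111⟩

H on qubit 1 mixes each pair of kets that differ only in qubit 1: amplitudes (a, b) of (|…0…⟩, |…1…⟩) become ((a + b)/√2, (a − b)/√2). Kets absent from the input have amplitude 0.
(|001⟩, |011⟩): (a, b) = (-0.5701i, 0) → (-0.4031i, -0.4031i)
(|101⟩, |111⟩): (a, b) = (0, -0.8216) → (-0.581, 0.581)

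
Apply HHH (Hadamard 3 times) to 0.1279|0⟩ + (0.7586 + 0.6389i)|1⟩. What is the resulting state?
(0.6269 + 0.4518i)|0⟩ + (-0.446 - 0.4518i)|1⟩

H² = I, so H^3 = H: a single Hadamard. With (a, b) = (0.1279, (0.7586 + 0.6389i)), H gives ((a + b)/√2, (a − b)/√2) = ((0.6269 + 0.4518i), (-0.446 - 0.4518i)).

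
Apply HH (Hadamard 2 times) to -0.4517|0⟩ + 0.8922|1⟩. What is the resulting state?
-0.4517|0⟩ + 0.8922|1⟩

H² = I, so an even number of Hadamards cancels: H^2 = I and the state is unchanged.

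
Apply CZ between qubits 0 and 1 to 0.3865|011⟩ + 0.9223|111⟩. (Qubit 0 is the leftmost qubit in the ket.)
0.3865|011⟩ - 0.9223|111⟩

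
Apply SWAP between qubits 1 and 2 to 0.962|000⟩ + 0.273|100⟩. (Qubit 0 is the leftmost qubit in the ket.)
0.962|000⟩ + 0.273|100⟩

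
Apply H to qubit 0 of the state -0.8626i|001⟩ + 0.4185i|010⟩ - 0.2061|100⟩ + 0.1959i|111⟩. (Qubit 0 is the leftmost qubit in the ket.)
-0.1457|000⟩ - 0.61i|001⟩ + 0.2959i|010⟩ + 0.1385i|011⟩ + 0.1457|100⟩ - 0.61i|101⟩ + 0.2959i|110⟩ - 0.1385i|111⟩

H on qubit 0 mixes each pair of kets that differ only in qubit 0: amplitudes (a, b) of (|…0…⟩, |…1…⟩) become ((a + b)/√2, (a − b)/√2). Kets absent from the input have amplitude 0.
(|000⟩, |100⟩): (a, b) = (0, -0.2061) → (-0.1457, 0.1457)
(|001⟩, |101⟩): (a, b) = (-0.8626i, 0) → (-0.61i, -0.61i)
(|010⟩, |110⟩): (a, b) = (0.4185i, 0) → (0.2959i, 0.2959i)
(|011⟩, |111⟩): (a, b) = (0, 0.1959i) → (0.1385i, -0.1385i)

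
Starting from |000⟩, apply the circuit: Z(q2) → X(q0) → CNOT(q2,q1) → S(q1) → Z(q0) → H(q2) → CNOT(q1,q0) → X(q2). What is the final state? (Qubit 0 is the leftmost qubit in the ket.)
-1/√2|100⟩ - 1/√2|101⟩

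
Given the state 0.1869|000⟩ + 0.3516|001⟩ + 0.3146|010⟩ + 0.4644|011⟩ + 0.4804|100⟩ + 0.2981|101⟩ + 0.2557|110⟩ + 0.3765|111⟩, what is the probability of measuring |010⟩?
0.09897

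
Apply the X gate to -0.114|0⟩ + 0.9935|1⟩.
0.9935|0⟩ - 0.114|1⟩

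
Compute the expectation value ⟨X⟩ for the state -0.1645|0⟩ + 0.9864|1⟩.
-0.3245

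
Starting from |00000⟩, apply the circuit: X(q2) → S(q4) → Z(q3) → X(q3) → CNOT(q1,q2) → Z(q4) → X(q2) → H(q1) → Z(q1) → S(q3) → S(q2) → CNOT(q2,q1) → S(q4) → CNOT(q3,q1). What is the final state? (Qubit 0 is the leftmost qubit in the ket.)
-(1/√2)i|00010⟩ + (1/√2)i|01010⟩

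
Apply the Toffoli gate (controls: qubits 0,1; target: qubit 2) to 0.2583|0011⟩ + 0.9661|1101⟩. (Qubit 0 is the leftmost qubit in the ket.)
0.2583|0011⟩ + 0.9661|1111⟩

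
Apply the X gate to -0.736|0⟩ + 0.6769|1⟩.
0.6769|0⟩ - 0.736|1⟩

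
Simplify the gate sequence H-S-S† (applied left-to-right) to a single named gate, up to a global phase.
H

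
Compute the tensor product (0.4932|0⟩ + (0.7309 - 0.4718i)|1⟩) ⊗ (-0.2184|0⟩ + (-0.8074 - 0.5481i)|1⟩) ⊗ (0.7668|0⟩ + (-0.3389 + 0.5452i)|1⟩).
-0.0826|000⟩ + (0.0365 - 0.05873i)|001⟩ + (-0.3053 - 0.2073i)|010⟩ + (0.2823 - 0.1255i)|011⟩ + (-0.1224 + 0.07901i)|100⟩ + (-0.00208 - 0.122i)|101⟩ + (-0.6508 - 0.01509i)|110⟩ + (0.2984 - 0.4561i)|111⟩

amp(|b₁b₂…⟩) = product of the factor amplitudes for bits b₁, b₂, …; only kets whose every factor amplitude is nonzero survive.
|000⟩: (0.4932)(-0.2184)(0.7668) = -0.0826
|001⟩: (0.4932)(-0.2184)(-0.3389 + 0.5452i) = (0.0365 - 0.05873i)
|010⟩: (0.4932)(-0.8074 - 0.5481i)(0.7668) = (-0.3053 - 0.2073i)
|011⟩: (0.4932)(-0.8074 - 0.5481i)(-0.3389 + 0.5452i) = (0.2823 - 0.1255i)
|100⟩: (0.7309 - 0.4718i)(-0.2184)(0.7668) = (-0.1224 + 0.07901i)
|101⟩: (0.7309 - 0.4718i)(-0.2184)(-0.3389 + 0.5452i) = (-0.00208 - 0.122i)
|110⟩: (0.7309 - 0.4718i)(-0.8074 - 0.5481i)(0.7668) = (-0.6508 - 0.01509i)
|111⟩: (0.7309 - 0.4718i)(-0.8074 - 0.5481i)(-0.3389 + 0.5452i) = (0.2984 - 0.4561i)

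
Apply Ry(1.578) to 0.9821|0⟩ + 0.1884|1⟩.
0.5582|0⟩ + 0.8297|1⟩

Ry(1.578) = [[cos(θ/2), −sin(θ/2)], [sin(θ/2), cos(θ/2)]]; θ = 1.578, cos(θ/2) ≈ 0.704555, sin(θ/2) ≈ 0.709649.
With a = amp(|0⟩) = 0.9821 and b = amp(|1⟩) = 0.1884:
new amp(|0⟩) = (0.704555)·a + (-0.709649)·b = 0.5582
new amp(|1⟩) = (0.709649)·a + (0.704555)·b = 0.8297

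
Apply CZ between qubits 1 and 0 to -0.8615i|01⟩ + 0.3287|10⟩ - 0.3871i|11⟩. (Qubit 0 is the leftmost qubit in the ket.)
-0.8615i|01⟩ + 0.3287|10⟩ + 0.3871i|11⟩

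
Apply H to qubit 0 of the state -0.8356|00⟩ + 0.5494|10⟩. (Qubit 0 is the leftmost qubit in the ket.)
-0.2024|00⟩ - 0.9793|10⟩

H on qubit 0 mixes each pair of kets that differ only in qubit 0: amplitudes (a, b) of (|…0…⟩, |…1…⟩) become ((a + b)/√2, (a − b)/√2). Kets absent from the input have amplitude 0.
(|00⟩, |10⟩): (a, b) = (-0.8356, 0.5494) → (-0.2024, -0.9793)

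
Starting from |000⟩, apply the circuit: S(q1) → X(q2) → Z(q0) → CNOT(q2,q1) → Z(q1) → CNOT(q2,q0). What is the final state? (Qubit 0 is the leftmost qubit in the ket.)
-|111⟩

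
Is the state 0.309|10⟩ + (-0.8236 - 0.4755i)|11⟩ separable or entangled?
Separable

Writing the state as a|00⟩ + b|01⟩ + c|10⟩ + d|11⟩, it is a product state iff ad − bc = 0.
Here (a, b, c, d) = (0, 0, 0.309, (-0.8236 - 0.4755i)): ad − bc = (0)(-0.8236 - 0.4755i) − (0)(0.309) = 0, so the state is separable.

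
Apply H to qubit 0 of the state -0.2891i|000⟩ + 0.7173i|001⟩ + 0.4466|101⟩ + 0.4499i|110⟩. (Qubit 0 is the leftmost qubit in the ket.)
-0.2044i|000⟩ + (0.3158 + 0.5072i)|001⟩ + 0.3181i|010⟩ - 0.2044i|100⟩ + (-0.3158 + 0.5072i)|101⟩ - 0.3181i|110⟩

H on qubit 0 mixes each pair of kets that differ only in qubit 0: amplitudes (a, b) of (|…0…⟩, |…1…⟩) become ((a + b)/√2, (a − b)/√2). Kets absent from the input have amplitude 0.
(|000⟩, |100⟩): (a, b) = (-0.2891i, 0) → (-0.2044i, -0.2044i)
(|001⟩, |101⟩): (a, b) = (0.7173i, 0.4466) → ((0.3158 + 0.5072i), (-0.3158 + 0.5072i))
(|010⟩, |110⟩): (a, b) = (0, 0.4499i) → (0.3181i, -0.3181i)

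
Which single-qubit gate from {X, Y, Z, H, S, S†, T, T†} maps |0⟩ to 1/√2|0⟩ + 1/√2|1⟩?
H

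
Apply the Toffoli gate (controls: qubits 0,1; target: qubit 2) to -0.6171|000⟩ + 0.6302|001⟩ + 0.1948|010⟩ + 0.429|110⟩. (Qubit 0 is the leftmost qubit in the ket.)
-0.6171|000⟩ + 0.6302|001⟩ + 0.1948|010⟩ + 0.429|111⟩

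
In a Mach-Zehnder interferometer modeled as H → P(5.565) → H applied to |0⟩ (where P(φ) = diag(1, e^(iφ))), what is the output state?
(0.8765 - 0.329i)|0⟩ + (0.1235 + 0.329i)|1⟩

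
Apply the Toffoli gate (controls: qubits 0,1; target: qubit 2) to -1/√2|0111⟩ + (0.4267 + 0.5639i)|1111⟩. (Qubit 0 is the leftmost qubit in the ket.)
-1/√2|0111⟩ + (0.4267 + 0.5639i)|1101⟩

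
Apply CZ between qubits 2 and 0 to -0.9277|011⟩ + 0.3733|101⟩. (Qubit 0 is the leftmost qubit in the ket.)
-0.9277|011⟩ - 0.3733|101⟩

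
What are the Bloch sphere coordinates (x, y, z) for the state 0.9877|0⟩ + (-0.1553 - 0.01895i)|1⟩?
(-0.3068, -0.03743, 0.9511)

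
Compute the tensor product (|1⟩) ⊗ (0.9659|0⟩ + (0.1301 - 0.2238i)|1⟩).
0.9659|10⟩ + (0.1301 - 0.2238i)|11⟩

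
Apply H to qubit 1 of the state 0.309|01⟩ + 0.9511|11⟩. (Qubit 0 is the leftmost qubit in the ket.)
0.2185|00⟩ - 0.2185|01⟩ + 0.6725|10⟩ - 0.6725|11⟩

H on qubit 1 mixes each pair of kets that differ only in qubit 1: amplitudes (a, b) of (|…0…⟩, |…1…⟩) become ((a + b)/√2, (a − b)/√2). Kets absent from the input have amplitude 0.
(|00⟩, |01⟩): (a, b) = (0, 0.309) → (0.2185, -0.2185)
(|10⟩, |11⟩): (a, b) = (0, 0.9511) → (0.6725, -0.6725)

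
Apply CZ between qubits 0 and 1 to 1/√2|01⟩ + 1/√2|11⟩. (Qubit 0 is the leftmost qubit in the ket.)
1/√2|01⟩ - 1/√2|11⟩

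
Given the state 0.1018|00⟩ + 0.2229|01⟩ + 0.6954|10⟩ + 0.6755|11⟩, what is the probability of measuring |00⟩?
0.01036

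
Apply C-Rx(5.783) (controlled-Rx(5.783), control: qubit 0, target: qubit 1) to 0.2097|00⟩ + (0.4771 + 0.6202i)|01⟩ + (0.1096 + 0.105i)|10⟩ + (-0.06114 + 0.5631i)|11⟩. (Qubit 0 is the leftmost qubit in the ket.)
0.2097|00⟩ + (0.4771 + 0.6202i)|01⟩ + (0.03317 - 0.0866i)|10⟩ + (0.08522 - 0.5727i)|11⟩

C-Rx(5.783) leaves the control-|0⟩ kets |00⟩, |01⟩ unchanged and applies Rx(5.783) to qubit 1 on the control-|1⟩ pair (|10⟩, |11⟩).
Rx(5.783) = [[cos(θ/2), −i·sin(θ/2)], [−i·sin(θ/2), cos(θ/2)]]; θ = 5.783, cos(θ/2) ≈ -0.968889, sin(θ/2) ≈ 0.247494.
With a = amp(|10⟩) = (0.1096 + 0.105i) and b = amp(|11⟩) = (-0.06114 + 0.5631i):
new amp(|10⟩) = (-0.968889)·a + (-0.247494i)·b = (0.03317 - 0.0866i)
new amp(|11⟩) = (-0.247494i)·a + (-0.968889)·b = (0.08522 - 0.5727i)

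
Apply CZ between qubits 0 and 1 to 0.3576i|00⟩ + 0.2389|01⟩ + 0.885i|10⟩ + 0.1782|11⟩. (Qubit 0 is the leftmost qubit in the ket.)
0.3576i|00⟩ + 0.2389|01⟩ + 0.885i|10⟩ - 0.1782|11⟩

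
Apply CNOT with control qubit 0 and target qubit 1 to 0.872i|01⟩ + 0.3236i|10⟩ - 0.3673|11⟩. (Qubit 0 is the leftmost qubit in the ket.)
0.872i|01⟩ - 0.3673|10⟩ + 0.3236i|11⟩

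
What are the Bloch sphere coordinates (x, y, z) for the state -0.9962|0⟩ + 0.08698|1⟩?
(-0.1733, 0, 0.9848)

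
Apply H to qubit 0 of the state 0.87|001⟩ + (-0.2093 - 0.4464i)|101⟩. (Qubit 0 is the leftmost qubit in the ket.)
(0.4672 - 0.3157i)|001⟩ + (0.7632 + 0.3157i)|101⟩

H on qubit 0 mixes each pair of kets that differ only in qubit 0: amplitudes (a, b) of (|…0…⟩, |…1…⟩) become ((a + b)/√2, (a − b)/√2). Kets absent from the input have amplitude 0.
(|001⟩, |101⟩): (a, b) = (0.87, (-0.2093 - 0.4464i)) → ((0.4672 - 0.3157i), (0.7632 + 0.3157i))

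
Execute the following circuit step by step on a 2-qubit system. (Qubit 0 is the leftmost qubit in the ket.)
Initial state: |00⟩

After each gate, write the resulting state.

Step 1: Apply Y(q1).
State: i|01⟩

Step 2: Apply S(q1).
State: -|01⟩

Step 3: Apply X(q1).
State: -|00⟩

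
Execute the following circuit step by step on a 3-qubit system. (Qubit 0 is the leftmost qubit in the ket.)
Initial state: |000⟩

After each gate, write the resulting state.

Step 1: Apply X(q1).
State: |010⟩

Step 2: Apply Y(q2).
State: i|011⟩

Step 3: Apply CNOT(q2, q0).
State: i|111⟩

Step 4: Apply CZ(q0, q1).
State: -i|111⟩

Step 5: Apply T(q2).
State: (1/√2 - (1/√2)i)|111⟩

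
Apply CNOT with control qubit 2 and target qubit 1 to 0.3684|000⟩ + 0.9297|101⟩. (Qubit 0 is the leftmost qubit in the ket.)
0.3684|000⟩ + 0.9297|111⟩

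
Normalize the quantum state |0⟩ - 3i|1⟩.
0.3162|0⟩ - 0.9487i|1⟩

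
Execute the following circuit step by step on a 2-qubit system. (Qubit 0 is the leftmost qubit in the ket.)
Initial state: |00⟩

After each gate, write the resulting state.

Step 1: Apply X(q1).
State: |01⟩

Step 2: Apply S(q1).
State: i|01⟩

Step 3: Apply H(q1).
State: (1/√2)i|00⟩ - (1/√2)i|01⟩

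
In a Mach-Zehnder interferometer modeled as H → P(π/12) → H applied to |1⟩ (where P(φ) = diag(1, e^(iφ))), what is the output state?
(0.01704 - 0.1294i)|0⟩ + (0.983 + 0.1294i)|1⟩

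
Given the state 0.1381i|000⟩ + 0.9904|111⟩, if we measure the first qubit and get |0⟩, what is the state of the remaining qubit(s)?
i|00⟩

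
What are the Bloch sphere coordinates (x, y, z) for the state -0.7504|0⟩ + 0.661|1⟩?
(-0.992, 0, 0.1262)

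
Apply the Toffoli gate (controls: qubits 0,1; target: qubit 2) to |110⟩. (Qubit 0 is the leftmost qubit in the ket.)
|111⟩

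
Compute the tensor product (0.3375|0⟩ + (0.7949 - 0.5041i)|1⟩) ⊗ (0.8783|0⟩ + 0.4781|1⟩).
0.2964|00⟩ + 0.1614|01⟩ + (0.6982 - 0.4428i)|10⟩ + (0.38 - 0.241i)|11⟩

amp(|b₁b₂…⟩) = product of the factor amplitudes for bits b₁, b₂, …; only kets whose every factor amplitude is nonzero survive.
|00⟩: (0.3375)(0.8783) = 0.2964
|01⟩: (0.3375)(0.4781) = 0.1614
|10⟩: (0.7949 - 0.5041i)(0.8783) = (0.6982 - 0.4428i)
|11⟩: (0.7949 - 0.5041i)(0.4781) = (0.38 - 0.241i)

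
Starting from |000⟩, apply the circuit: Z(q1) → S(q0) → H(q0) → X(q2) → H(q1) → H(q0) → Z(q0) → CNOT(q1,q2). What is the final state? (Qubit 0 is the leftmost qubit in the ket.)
1/√2|001⟩ + 1/√2|010⟩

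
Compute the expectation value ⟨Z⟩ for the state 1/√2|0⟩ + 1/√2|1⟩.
0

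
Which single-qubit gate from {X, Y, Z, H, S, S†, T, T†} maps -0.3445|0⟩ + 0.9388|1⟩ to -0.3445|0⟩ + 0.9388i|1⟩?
S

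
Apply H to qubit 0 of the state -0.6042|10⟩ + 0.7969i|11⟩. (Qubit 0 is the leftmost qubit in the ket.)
-0.4272|00⟩ + 0.5635i|01⟩ + 0.4272|10⟩ - 0.5635i|11⟩

H on qubit 0 mixes each pair of kets that differ only in qubit 0: amplitudes (a, b) of (|…0…⟩, |…1…⟩) become ((a + b)/√2, (a − b)/√2). Kets absent from the input have amplitude 0.
(|00⟩, |10⟩): (a, b) = (0, -0.6042) → (-0.4272, 0.4272)
(|01⟩, |11⟩): (a, b) = (0, 0.7969i) → (0.5635i, -0.5635i)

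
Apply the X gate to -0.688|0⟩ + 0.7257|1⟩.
0.7257|0⟩ - 0.688|1⟩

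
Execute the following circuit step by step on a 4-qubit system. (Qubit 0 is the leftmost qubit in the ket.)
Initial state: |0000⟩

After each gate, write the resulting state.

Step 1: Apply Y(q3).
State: i|0001⟩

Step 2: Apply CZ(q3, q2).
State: i|0001⟩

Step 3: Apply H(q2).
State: (1/√2)i|0001⟩ + (1/√2)i|0011⟩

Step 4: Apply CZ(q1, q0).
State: (1/√2)i|0001⟩ + (1/√2)i|0011⟩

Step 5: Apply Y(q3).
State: 1/√2|0000⟩ + 1/√2|0010⟩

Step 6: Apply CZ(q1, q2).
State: 1/√2|0000⟩ + 1/√2|0010⟩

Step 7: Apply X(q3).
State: 1/√2|0001⟩ + 1/√2|0011⟩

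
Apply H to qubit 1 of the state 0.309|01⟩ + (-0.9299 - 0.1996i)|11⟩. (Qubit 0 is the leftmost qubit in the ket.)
0.2185|00⟩ - 0.2185|01⟩ + (-0.6575 - 0.1411i)|10⟩ + (0.6575 + 0.1411i)|11⟩

H on qubit 1 mixes each pair of kets that differ only in qubit 1: amplitudes (a, b) of (|…0…⟩, |…1…⟩) become ((a + b)/√2, (a − b)/√2). Kets absent from the input have amplitude 0.
(|00⟩, |01⟩): (a, b) = (0, 0.309) → (0.2185, -0.2185)
(|10⟩, |11⟩): (a, b) = (0, (-0.9299 - 0.1996i)) → ((-0.6575 - 0.1411i), (0.6575 + 0.1411i))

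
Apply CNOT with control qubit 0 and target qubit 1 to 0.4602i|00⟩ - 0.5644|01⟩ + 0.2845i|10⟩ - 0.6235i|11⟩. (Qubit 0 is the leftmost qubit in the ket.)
0.4602i|00⟩ - 0.5644|01⟩ - 0.6235i|10⟩ + 0.2845i|11⟩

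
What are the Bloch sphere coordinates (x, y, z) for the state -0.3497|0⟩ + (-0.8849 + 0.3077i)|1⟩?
(0.6189, -0.2152, -0.7554)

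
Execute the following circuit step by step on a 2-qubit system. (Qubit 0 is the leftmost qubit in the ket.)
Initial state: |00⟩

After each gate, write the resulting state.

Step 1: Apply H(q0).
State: 1/√2|00⟩ + 1/√2|10⟩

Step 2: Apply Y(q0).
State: -(1/√2)i|00⟩ + (1/√2)i|10⟩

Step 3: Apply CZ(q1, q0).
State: -(1/√2)i|00⟩ + (1/√2)i|10⟩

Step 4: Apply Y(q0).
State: 1/√2|00⟩ + 1/√2|10⟩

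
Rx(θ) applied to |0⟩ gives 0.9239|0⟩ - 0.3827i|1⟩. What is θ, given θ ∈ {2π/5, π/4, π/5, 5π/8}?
π/4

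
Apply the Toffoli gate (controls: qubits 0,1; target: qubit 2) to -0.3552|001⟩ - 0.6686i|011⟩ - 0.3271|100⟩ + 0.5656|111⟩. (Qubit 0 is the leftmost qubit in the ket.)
-0.3552|001⟩ - 0.6686i|011⟩ - 0.3271|100⟩ + 0.5656|110⟩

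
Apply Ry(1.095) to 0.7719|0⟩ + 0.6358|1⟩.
0.3281|0⟩ + 0.9447|1⟩

Ry(1.095) = [[cos(θ/2), −sin(θ/2)], [sin(θ/2), cos(θ/2)]]; θ = 1.095, cos(θ/2) ≈ 0.853829, sin(θ/2) ≈ 0.520554.
With a = amp(|0⟩) = 0.7719 and b = amp(|1⟩) = 0.6358:
new amp(|0⟩) = (0.853829)·a + (-0.520554)·b = 0.3281
new amp(|1⟩) = (0.520554)·a + (0.853829)·b = 0.9447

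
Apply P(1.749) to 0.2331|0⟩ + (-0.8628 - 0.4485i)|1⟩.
0.2331|0⟩ + (0.5943 - 0.7696i)|1⟩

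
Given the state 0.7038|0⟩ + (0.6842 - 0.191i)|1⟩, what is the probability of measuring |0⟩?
0.4953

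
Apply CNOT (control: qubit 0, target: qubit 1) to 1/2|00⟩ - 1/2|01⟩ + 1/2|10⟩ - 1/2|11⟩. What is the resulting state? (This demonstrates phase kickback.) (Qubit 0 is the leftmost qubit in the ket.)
1/2|00⟩ - 1/2|01⟩ - 1/2|10⟩ + 1/2|11⟩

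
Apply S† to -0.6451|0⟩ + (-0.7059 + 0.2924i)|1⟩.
-0.6451|0⟩ + (0.2924 + 0.7059i)|1⟩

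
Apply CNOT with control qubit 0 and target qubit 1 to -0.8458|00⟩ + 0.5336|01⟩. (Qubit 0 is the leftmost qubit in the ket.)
-0.8458|00⟩ + 0.5336|01⟩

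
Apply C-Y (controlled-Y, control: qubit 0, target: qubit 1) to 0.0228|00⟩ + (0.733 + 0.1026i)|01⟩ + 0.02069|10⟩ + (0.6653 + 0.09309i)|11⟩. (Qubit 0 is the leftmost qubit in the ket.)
0.0228|00⟩ + (0.733 + 0.1026i)|01⟩ + (0.09309 - 0.6653i)|10⟩ + 0.02069i|11⟩

C-Y leaves the control-|0⟩ kets |00⟩, |01⟩ unchanged and applies Y to qubit 1 on the control-|1⟩ pair (|10⟩, |11⟩).
Y = [[0, -i], [i, 0]].
With a = amp(|10⟩) = 0.02069 and b = amp(|11⟩) = (0.6653 + 0.09309i):
new amp(|10⟩) = (-i)·b = (0.09309 - 0.6653i)
new amp(|11⟩) = (i)·a = 0.02069i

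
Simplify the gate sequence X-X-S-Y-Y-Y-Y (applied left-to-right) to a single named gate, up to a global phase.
S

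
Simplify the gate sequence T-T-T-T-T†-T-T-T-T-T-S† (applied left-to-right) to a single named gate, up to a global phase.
S†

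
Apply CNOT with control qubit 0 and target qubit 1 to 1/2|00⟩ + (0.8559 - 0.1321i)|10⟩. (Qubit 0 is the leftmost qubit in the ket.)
1/2|00⟩ + (0.8559 - 0.1321i)|11⟩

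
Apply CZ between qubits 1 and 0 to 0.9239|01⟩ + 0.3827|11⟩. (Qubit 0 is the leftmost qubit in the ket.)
0.9239|01⟩ - 0.3827|11⟩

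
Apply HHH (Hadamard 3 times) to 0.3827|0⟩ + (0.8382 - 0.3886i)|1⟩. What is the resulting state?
(0.8633 - 0.2748i)|0⟩ + (-0.3221 + 0.2748i)|1⟩

H² = I, so H^3 = H: a single Hadamard. With (a, b) = (0.3827, (0.8382 - 0.3886i)), H gives ((a + b)/√2, (a − b)/√2) = ((0.8633 - 0.2748i), (-0.3221 + 0.2748i)).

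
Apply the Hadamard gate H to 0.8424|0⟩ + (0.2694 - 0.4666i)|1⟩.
(0.7862 - 0.3299i)|0⟩ + (0.4052 + 0.3299i)|1⟩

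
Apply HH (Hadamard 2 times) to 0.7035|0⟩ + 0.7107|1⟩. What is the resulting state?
0.7035|0⟩ + 0.7107|1⟩

H² = I, so an even number of Hadamards cancels: H^2 = I and the state is unchanged.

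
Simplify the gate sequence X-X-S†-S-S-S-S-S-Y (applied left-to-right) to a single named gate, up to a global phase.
Y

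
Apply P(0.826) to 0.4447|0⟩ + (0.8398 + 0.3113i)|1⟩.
0.4447|0⟩ + (0.3404 + 0.8284i)|1⟩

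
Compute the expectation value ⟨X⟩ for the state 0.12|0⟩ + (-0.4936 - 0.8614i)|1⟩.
-0.1185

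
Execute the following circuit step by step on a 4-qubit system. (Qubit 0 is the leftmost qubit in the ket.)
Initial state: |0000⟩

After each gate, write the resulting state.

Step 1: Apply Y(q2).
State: i|0010⟩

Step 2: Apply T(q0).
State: i|0010⟩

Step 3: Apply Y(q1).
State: -|0110⟩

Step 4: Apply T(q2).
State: (-1/√2 - (1/√2)i)|0110⟩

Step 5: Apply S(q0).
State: (-1/√2 - (1/√2)i)|0110⟩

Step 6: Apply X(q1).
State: (-1/√2 - (1/√2)i)|0010⟩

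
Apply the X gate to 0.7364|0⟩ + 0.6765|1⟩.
0.6765|0⟩ + 0.7364|1⟩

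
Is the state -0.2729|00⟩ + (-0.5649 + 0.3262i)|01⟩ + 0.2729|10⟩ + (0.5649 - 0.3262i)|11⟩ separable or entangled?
Separable

Writing the state as a|00⟩ + b|01⟩ + c|10⟩ + d|11⟩, it is a product state iff ad − bc = 0.
Here (a, b, c, d) = (-0.2729, (-0.5649 + 0.3262i), 0.2729, (0.5649 - 0.3262i)): ad − bc = (-0.2729)(0.5649 - 0.3262i) − (-0.5649 + 0.3262i)(0.2729) = 0, so the state is separable.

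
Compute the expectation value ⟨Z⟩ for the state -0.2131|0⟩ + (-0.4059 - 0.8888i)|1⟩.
-0.9093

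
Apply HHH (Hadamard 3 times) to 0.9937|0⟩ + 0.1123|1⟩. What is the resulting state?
0.7821|0⟩ + 0.6232|1⟩

H² = I, so H^3 = H: a single Hadamard. With (a, b) = (0.9937, 0.1123), H gives ((a + b)/√2, (a − b)/√2) = (0.7821, 0.6232).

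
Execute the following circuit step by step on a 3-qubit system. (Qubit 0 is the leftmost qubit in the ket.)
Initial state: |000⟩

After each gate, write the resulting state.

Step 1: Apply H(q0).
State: 1/√2|000⟩ + 1/√2|100⟩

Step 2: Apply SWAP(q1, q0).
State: 1/√2|000⟩ + 1/√2|010⟩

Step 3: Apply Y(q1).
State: -(1/√2)i|000⟩ + (1/√2)i|010⟩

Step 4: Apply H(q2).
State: -(1/2)i|000⟩ - (1/2)i|001⟩ + (1/2)i|010⟩ + (1/2)i|011⟩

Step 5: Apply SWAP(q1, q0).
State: -(1/2)i|000⟩ - (1/2)i|001⟩ + (1/2)i|100⟩ + (1/2)i|101⟩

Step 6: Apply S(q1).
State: -(1/2)i|000⟩ - (1/2)i|001⟩ + (1/2)i|100⟩ + (1/2)i|101⟩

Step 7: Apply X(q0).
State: (1/2)i|000⟩ + (1/2)i|001⟩ - (1/2)i|100⟩ - (1/2)i|101⟩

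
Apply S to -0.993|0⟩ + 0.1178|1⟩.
-0.993|0⟩ + 0.1178i|1⟩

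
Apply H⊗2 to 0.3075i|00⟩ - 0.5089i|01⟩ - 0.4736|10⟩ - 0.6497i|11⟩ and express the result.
(-0.2368 - 0.4256i)|00⟩ + (-0.2368 + 0.7331i)|01⟩ + (0.2368 + 0.2242i)|10⟩ + (0.2368 + 0.08335i)|11⟩

H⊗2 gives amp(|y⟩) = (1/2) Σ_x (−1)^(x·y) amp(|x⟩), where x·y is the number of positions in which both x and y have a 1.
|00⟩: (0.3075i - 0.5089i - 0.4736 - 0.6497i)/2 = (-0.2368 - 0.4256i)
|01⟩: (0.3075i + 0.5089i - 0.4736 + 0.6497i)/2 = (-0.2368 + 0.7331i)
|10⟩: (0.3075i - 0.5089i + 0.4736 + 0.6497i)/2 = (0.2368 + 0.2242i)
|11⟩: (0.3075i + 0.5089i + 0.4736 - 0.6497i)/2 = (0.2368 + 0.08335i)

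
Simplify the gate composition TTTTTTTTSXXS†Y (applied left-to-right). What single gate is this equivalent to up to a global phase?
Y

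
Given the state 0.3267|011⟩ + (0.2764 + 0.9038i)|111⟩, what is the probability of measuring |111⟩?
0.8933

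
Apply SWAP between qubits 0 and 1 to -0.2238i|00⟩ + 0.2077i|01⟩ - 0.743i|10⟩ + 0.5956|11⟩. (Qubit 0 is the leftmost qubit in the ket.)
-0.2238i|00⟩ - 0.743i|01⟩ + 0.2077i|10⟩ + 0.5956|11⟩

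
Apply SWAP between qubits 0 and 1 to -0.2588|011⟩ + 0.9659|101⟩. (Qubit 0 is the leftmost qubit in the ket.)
0.9659|011⟩ - 0.2588|101⟩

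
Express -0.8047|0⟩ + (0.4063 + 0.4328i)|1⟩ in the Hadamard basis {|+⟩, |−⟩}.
(-0.2817 + 0.306i)|+⟩ + (-0.8563 - 0.306i)|−⟩

With |ψ⟩ = α|0⟩ + β|1⟩, the Hadamard-basis coefficients are ⟨+|ψ⟩ = (α + β)/√2 and ⟨−|ψ⟩ = (α − β)/√2.
Here α = -0.8047, β = (0.4063 + 0.4328i): (α + β)/√2 = (-0.2817 + 0.306i), (α − β)/√2 = (-0.8563 - 0.306i).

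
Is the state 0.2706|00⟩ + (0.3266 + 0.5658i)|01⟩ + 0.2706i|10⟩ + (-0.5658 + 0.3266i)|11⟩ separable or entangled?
Separable

Writing the state as a|00⟩ + b|01⟩ + c|10⟩ + d|11⟩, it is a product state iff ad − bc = 0.
Here (a, b, c, d) = (0.2706, (0.3266 + 0.5658i), 0.2706i, (-0.5658 + 0.3266i)): ad − bc = (0.2706)(-0.5658 + 0.3266i) − (0.3266 + 0.5658i)(0.2706i) = 0, so the state is separable.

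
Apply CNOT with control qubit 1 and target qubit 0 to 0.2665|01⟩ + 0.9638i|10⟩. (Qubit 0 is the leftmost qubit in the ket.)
0.9638i|10⟩ + 0.2665|11⟩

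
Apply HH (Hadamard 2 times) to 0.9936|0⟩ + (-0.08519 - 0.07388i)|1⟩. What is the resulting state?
0.9936|0⟩ + (-0.08519 - 0.07388i)|1⟩

H² = I, so an even number of Hadamards cancels: H^2 = I and the state is unchanged.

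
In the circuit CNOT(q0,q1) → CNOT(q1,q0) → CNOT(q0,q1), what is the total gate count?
3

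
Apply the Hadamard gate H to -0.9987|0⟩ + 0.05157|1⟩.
-0.6697|0⟩ - 0.7427|1⟩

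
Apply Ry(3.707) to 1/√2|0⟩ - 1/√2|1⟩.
0.4818|0⟩ + 0.8763|1⟩

Ry(3.707) = [[cos(θ/2), −sin(θ/2)], [sin(θ/2), cos(θ/2)]]; θ = 3.707, cos(θ/2) ≈ -0.278953, sin(θ/2) ≈ 0.960305.
With a = amp(|0⟩) = 1/√2 and b = amp(|1⟩) = -1/√2:
new amp(|0⟩) = (-0.278953)·a + (-0.960305)·b = 0.4818
new amp(|1⟩) = (0.960305)·a + (-0.278953)·b = 0.8763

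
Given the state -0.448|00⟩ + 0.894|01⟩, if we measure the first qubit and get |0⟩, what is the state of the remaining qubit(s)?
-0.448|0⟩ + 0.894|1⟩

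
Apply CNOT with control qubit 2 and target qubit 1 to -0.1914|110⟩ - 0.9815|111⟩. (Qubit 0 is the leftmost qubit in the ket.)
-0.9815|101⟩ - 0.1914|110⟩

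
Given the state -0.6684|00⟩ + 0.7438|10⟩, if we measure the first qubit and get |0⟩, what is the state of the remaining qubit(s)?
-|0⟩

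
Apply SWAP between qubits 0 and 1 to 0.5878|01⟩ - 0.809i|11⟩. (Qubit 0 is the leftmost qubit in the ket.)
0.5878|10⟩ - 0.809i|11⟩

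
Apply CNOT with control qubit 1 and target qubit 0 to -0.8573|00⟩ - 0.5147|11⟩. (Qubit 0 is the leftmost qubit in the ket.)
-0.8573|00⟩ - 0.5147|01⟩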